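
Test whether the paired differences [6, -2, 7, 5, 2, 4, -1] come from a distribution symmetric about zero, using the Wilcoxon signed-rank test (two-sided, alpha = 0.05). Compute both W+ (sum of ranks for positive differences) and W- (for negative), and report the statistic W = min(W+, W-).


Step 1: Drop any zero differences (none here) and take |d_i|.
|d| = [6, 2, 7, 5, 2, 4, 1]
Step 2: Midrank |d_i| (ties get averaged ranks).
ranks: |6|->6, |2|->2.5, |7|->7, |5|->5, |2|->2.5, |4|->4, |1|->1
Step 3: Attach original signs; sum ranks with positive sign and with negative sign.
W+ = 6 + 7 + 5 + 2.5 + 4 = 24.5
W- = 2.5 + 1 = 3.5
(Check: W+ + W- = 28 should equal n(n+1)/2 = 28.)
Step 4: Test statistic W = min(W+, W-) = 3.5.
Step 5: Ties in |d|, so use the tie-corrected normal approximation.
        E[W] = n(n+1)/4 = 7*8/4 = 14.
        Tie groups: |d|=2 (t=2); sum(t^3 - t) = 6.
        Var[W] = n(n+1)(2n+1)/24 - sum(t^3-t)/48 = 840/24 - 6/48 = 34.875.
        z = (W - E[W]) / sqrt(Var[W]) = (3.5 - 14) / 5.9055 = -1.7780.
        Two-sided p = 2*Phi(z) = 0.075404.
Step 6: alpha = 0.05. fail to reject H0.

W+ = 24.5, W- = 3.5, W = min = 3.5, p = 0.075404, fail to reject H0.


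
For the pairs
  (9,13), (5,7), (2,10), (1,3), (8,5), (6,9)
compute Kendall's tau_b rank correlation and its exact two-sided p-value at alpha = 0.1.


Step 1: Enumerate the 15 unordered pairs (i,j) with i<j and classify each by sign(x_j-x_i) * sign(y_j-y_i).
  (1,2):dx=-4,dy=-6->C; (1,3):dx=-7,dy=-3->C; (1,4):dx=-8,dy=-10->C; (1,5):dx=-1,dy=-8->C
  (1,6):dx=-3,dy=-4->C; (2,3):dx=-3,dy=+3->D; (2,4):dx=-4,dy=-4->C; (2,5):dx=+3,dy=-2->D
  (2,6):dx=+1,dy=+2->C; (3,4):dx=-1,dy=-7->C; (3,5):dx=+6,dy=-5->D; (3,6):dx=+4,dy=-1->D
  (4,5):dx=+7,dy=+2->C; (4,6):dx=+5,dy=+6->C; (5,6):dx=-2,dy=+4->D
Step 2: C = 10, D = 5, total pairs = 15.
Step 3: tau = (C - D)/(n(n-1)/2) = (10 - 5)/15 = 0.333333.
Step 4: Exact two-sided p-value (enumerate n! = 720 permutations of y under H0): p = 0.469444.
Step 5: alpha = 0.1. fail to reject H0.

tau_b = 0.3333 (C=10, D=5), p = 0.469444, fail to reject H0.


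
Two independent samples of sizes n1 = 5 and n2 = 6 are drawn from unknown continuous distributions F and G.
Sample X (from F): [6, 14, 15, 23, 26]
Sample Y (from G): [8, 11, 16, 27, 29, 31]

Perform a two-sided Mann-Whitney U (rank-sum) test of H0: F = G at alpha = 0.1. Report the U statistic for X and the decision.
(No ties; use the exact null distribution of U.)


Step 1: Combine and sort all 11 observations; assign midranks.
sorted (value, group): (6,X), (8,Y), (11,Y), (14,X), (15,X), (16,Y), (23,X), (26,X), (27,Y), (29,Y), (31,Y)
ranks: 6->1, 8->2, 11->3, 14->4, 15->5, 16->6, 23->7, 26->8, 27->9, 29->10, 31->11
Step 2: Rank sum for X: R1 = 1 + 4 + 5 + 7 + 8 = 25.
Step 3: U_X = R1 - n1(n1+1)/2 = 25 - 5*6/2 = 25 - 15 = 10.
       U_Y = n1*n2 - U_X = 30 - 10 = 20.
Step 4: No ties, so the exact null distribution of U (based on enumerating the C(11,5) = 462 equally likely rank assignments) gives the two-sided p-value.
Step 5: p-value = 0.428571; compare to alpha = 0.1. fail to reject H0.

U_X = 10, p = 0.428571, fail to reject H0 at alpha = 0.1.


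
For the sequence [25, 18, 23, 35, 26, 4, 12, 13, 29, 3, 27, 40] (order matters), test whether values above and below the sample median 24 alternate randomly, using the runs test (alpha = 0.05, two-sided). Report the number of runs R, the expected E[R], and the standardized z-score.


Step 1: Compute median = 24; label A = above, B = below.
Labels in order: ABBAABBBABAA  (n_A = 6, n_B = 6)
Step 2: Count runs R = 7.
Step 3: Under H0 (random ordering), E[R] = 2*n_A*n_B/(n_A+n_B) + 1 = 2*6*6/12 + 1 = 7.0000.
        Var[R] = 2*n_A*n_B*(2*n_A*n_B - n_A - n_B) / ((n_A+n_B)^2 * (n_A+n_B-1)) = 4320/1584 = 2.7273.
        SD[R] = 1.6514.
Step 4: R = E[R], so z = 0 with no continuity correction.
Step 5: Two-sided p-value via normal approximation = 2*(1 - Phi(|z|)) = 1.000000.
Step 6: alpha = 0.05. fail to reject H0.

R = 7, z = 0.0000, p = 1.000000, fail to reject H0.


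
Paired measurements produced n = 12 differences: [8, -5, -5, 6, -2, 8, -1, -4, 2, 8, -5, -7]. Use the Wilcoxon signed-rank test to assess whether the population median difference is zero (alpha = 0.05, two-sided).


Step 1: Drop any zero differences (none here) and take |d_i|.
|d| = [8, 5, 5, 6, 2, 8, 1, 4, 2, 8, 5, 7]
Step 2: Midrank |d_i| (ties get averaged ranks).
ranks: |8|->11, |5|->6, |5|->6, |6|->8, |2|->2.5, |8|->11, |1|->1, |4|->4, |2|->2.5, |8|->11, |5|->6, |7|->9
Step 3: Attach original signs; sum ranks with positive sign and with negative sign.
W+ = 11 + 8 + 11 + 2.5 + 11 = 43.5
W- = 6 + 6 + 2.5 + 1 + 4 + 6 + 9 = 34.5
(Check: W+ + W- = 78 should equal n(n+1)/2 = 78.)
Step 4: Test statistic W = min(W+, W-) = 34.5.
Step 5: Ties in |d|, so use the tie-corrected normal approximation.
        E[W] = n(n+1)/4 = 12*13/4 = 39.
        Tie groups: |d|=2 (t=2), |d|=5 (t=3), |d|=8 (t=3); sum(t^3 - t) = 54.
        Var[W] = n(n+1)(2n+1)/24 - sum(t^3-t)/48 = 3900/24 - 54/48 = 161.375.
        z = (W - E[W]) / sqrt(Var[W]) = (34.5 - 39) / 12.7033 = -0.3542.
        Two-sided p = 2*Phi(z) = 0.723161.
Step 6: alpha = 0.05. fail to reject H0.

W+ = 43.5, W- = 34.5, W = min = 34.5, p = 0.723161, fail to reject H0.


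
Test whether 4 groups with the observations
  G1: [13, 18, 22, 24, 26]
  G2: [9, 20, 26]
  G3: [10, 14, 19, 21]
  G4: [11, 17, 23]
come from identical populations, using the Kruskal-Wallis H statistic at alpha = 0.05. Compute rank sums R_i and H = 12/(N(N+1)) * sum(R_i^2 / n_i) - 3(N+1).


Step 1: Combine all N = 15 observations and assign midranks.
sorted (value, group, rank): (9,G2,1), (10,G3,2), (11,G4,3), (13,G1,4), (14,G3,5), (17,G4,6), (18,G1,7), (19,G3,8), (20,G2,9), (21,G3,10), (22,G1,11), (23,G4,12), (24,G1,13), (26,G1,14.5), (26,G2,14.5)
Step 2: Sum ranks within each group.
R_1 = 49.5 (n_1 = 5)
R_2 = 24.5 (n_2 = 3)
R_3 = 25 (n_3 = 4)
R_4 = 21 (n_4 = 3)
Step 3: H = 12/(N(N+1)) * sum(R_i^2/n_i) - 3(N+1)
     = 12/(15*16) * (49.5^2/5 + 24.5^2/3 + 25^2/4 + 21^2/3) - 3*16
     = 0.050000 * 993.383 - 48
     = 1.669167.
Step 4: Ties present; correction factor C = 1 - 6/(15^3 - 15) = 0.998214. Corrected H = 1.669167 / 0.998214 = 1.672153.
Step 5: Under H0, H ~ chi^2(3); p-value = 0.643143.
Step 6: alpha = 0.05. fail to reject H0.

H = 1.6722, df = 3, p = 0.643143, fail to reject H0.


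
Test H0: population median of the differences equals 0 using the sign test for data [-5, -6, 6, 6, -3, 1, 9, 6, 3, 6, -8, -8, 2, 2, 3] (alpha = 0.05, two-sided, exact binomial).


Step 1: Discard zero differences. Original n = 15; n_eff = number of nonzero differences = 15.
Nonzero differences (with sign): -5, -6, +6, +6, -3, +1, +9, +6, +3, +6, -8, -8, +2, +2, +3
Step 2: Count signs: positive = 10, negative = 5.
Step 3: Under H0: P(positive) = 0.5, so the number of positives S ~ Bin(15, 0.5).
Step 4: Two-sided exact p-value = sum of Bin(15,0.5) probabilities at or below the observed probability = 0.301758.
Step 5: alpha = 0.05. fail to reject H0.

n_eff = 15, pos = 10, neg = 5, p = 0.301758, fail to reject H0.


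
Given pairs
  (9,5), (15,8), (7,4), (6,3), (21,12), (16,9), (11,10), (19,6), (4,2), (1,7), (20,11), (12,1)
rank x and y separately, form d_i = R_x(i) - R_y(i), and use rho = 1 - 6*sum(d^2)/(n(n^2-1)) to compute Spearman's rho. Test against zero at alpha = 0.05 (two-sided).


Step 1: Rank x and y separately (midranks; no ties here).
rank(x): 9->5, 15->8, 7->4, 6->3, 21->12, 16->9, 11->6, 19->10, 4->2, 1->1, 20->11, 12->7
rank(y): 5->5, 8->8, 4->4, 3->3, 12->12, 9->9, 10->10, 6->6, 2->2, 7->7, 11->11, 1->1
Step 2: d_i = R_x(i) - R_y(i); compute d_i^2.
  (5-5)^2=0, (8-8)^2=0, (4-4)^2=0, (3-3)^2=0, (12-12)^2=0, (9-9)^2=0, (6-10)^2=16, (10-6)^2=16, (2-2)^2=0, (1-7)^2=36, (11-11)^2=0, (7-1)^2=36
sum(d^2) = 104.
Step 3: rho = 1 - 6*104 / (12*(12^2 - 1)) = 1 - 624/1716 = 0.636364.
Step 4: Under H0, t = rho * sqrt((n-2)/(1-rho^2)) = 2.6087 ~ t(10).
Step 5: Two-sided p-value from the t-distribution with 10 df = 0.026097.
Step 6: alpha = 0.05. reject H0.

rho = 0.6364, p = 0.026097, reject H0 at alpha = 0.05.


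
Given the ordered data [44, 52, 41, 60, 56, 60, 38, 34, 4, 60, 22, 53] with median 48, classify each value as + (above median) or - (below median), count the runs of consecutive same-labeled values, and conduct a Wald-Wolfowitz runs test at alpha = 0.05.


Step 1: Compute median = 48; label A = above, B = below.
Labels in order: BABAAABBBABA  (n_A = 6, n_B = 6)
Step 2: Count runs R = 8.
Step 3: Under H0 (random ordering), E[R] = 2*n_A*n_B/(n_A+n_B) + 1 = 2*6*6/12 + 1 = 7.0000.
        Var[R] = 2*n_A*n_B*(2*n_A*n_B - n_A - n_B) / ((n_A+n_B)^2 * (n_A+n_B-1)) = 4320/1584 = 2.7273.
        SD[R] = 1.6514.
Step 4: Continuity-corrected z = (R - 0.5 - E[R]) / SD[R] = (8 - 0.5 - 7.0000) / 1.6514 = 0.3028.
Step 5: Two-sided p-value via normal approximation = 2*(1 - Phi(|z|)) = 0.762069.
Step 6: alpha = 0.05. fail to reject H0.

R = 8, z = 0.3028, p = 0.762069, fail to reject H0.


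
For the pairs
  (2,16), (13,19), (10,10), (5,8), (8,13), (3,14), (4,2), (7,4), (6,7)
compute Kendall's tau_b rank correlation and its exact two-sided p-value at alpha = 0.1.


Step 1: Enumerate the 36 unordered pairs (i,j) with i<j and classify each by sign(x_j-x_i) * sign(y_j-y_i).
  (1,2):dx=+11,dy=+3->C; (1,3):dx=+8,dy=-6->D; (1,4):dx=+3,dy=-8->D; (1,5):dx=+6,dy=-3->D
  (1,6):dx=+1,dy=-2->D; (1,7):dx=+2,dy=-14->D; (1,8):dx=+5,dy=-12->D; (1,9):dx=+4,dy=-9->D
  (2,3):dx=-3,dy=-9->C; (2,4):dx=-8,dy=-11->C; (2,5):dx=-5,dy=-6->C; (2,6):dx=-10,dy=-5->C
  (2,7):dx=-9,dy=-17->C; (2,8):dx=-6,dy=-15->C; (2,9):dx=-7,dy=-12->C; (3,4):dx=-5,dy=-2->C
  (3,5):dx=-2,dy=+3->D; (3,6):dx=-7,dy=+4->D; (3,7):dx=-6,dy=-8->C; (3,8):dx=-3,dy=-6->C
  (3,9):dx=-4,dy=-3->C; (4,5):dx=+3,dy=+5->C; (4,6):dx=-2,dy=+6->D; (4,7):dx=-1,dy=-6->C
  (4,8):dx=+2,dy=-4->D; (4,9):dx=+1,dy=-1->D; (5,6):dx=-5,dy=+1->D; (5,7):dx=-4,dy=-11->C
  (5,8):dx=-1,dy=-9->C; (5,9):dx=-2,dy=-6->C; (6,7):dx=+1,dy=-12->D; (6,8):dx=+4,dy=-10->D
  (6,9):dx=+3,dy=-7->D; (7,8):dx=+3,dy=+2->C; (7,9):dx=+2,dy=+5->C; (8,9):dx=-1,dy=+3->D
Step 2: C = 19, D = 17, total pairs = 36.
Step 3: tau = (C - D)/(n(n-1)/2) = (19 - 17)/36 = 0.055556.
Step 4: Exact two-sided p-value (enumerate n! = 362880 permutations of y under H0): p = 0.919455.
Step 5: alpha = 0.1. fail to reject H0.

tau_b = 0.0556 (C=19, D=17), p = 0.919455, fail to reject H0.


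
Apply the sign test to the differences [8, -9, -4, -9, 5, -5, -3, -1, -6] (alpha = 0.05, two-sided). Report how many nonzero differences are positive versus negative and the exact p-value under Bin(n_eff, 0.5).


Step 1: Discard zero differences. Original n = 9; n_eff = number of nonzero differences = 9.
Nonzero differences (with sign): +8, -9, -4, -9, +5, -5, -3, -1, -6
Step 2: Count signs: positive = 2, negative = 7.
Step 3: Under H0: P(positive) = 0.5, so the number of positives S ~ Bin(9, 0.5).
Step 4: Two-sided exact p-value = sum of Bin(9,0.5) probabilities at or below the observed probability = 0.179688.
Step 5: alpha = 0.05. fail to reject H0.

n_eff = 9, pos = 2, neg = 7, p = 0.179688, fail to reject H0.


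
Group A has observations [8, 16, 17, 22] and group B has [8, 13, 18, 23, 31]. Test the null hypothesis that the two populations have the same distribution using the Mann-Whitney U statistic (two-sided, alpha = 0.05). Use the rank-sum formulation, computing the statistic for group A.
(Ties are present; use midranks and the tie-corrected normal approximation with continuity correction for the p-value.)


Step 1: Combine and sort all 9 observations; assign midranks.
sorted (value, group): (8,X), (8,Y), (13,Y), (16,X), (17,X), (18,Y), (22,X), (23,Y), (31,Y)
ranks: 8->1.5, 8->1.5, 13->3, 16->4, 17->5, 18->6, 22->7, 23->8, 31->9
Step 2: Rank sum for X: R1 = 1.5 + 4 + 5 + 7 = 17.5.
Step 3: U_X = R1 - n1(n1+1)/2 = 17.5 - 4*5/2 = 17.5 - 10 = 7.5.
       U_Y = n1*n2 - U_X = 20 - 7.5 = 12.5.
Step 4: Ties are present, so use the tie-corrected normal approximation (with continuity correction) for the p-value.
Step 5: p-value = 0.622753; compare to alpha = 0.05. fail to reject H0.

U_X = 7.5, p = 0.622753, fail to reject H0 at alpha = 0.05.


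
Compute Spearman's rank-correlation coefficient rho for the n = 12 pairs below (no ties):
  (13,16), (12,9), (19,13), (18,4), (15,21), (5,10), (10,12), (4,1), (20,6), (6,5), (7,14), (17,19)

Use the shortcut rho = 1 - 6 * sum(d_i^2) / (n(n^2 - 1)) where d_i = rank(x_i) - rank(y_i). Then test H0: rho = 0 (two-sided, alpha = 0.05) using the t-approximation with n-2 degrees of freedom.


Step 1: Rank x and y separately (midranks; no ties here).
rank(x): 13->7, 12->6, 19->11, 18->10, 15->8, 5->2, 10->5, 4->1, 20->12, 6->3, 7->4, 17->9
rank(y): 16->10, 9->5, 13->8, 4->2, 21->12, 10->6, 12->7, 1->1, 6->4, 5->3, 14->9, 19->11
Step 2: d_i = R_x(i) - R_y(i); compute d_i^2.
  (7-10)^2=9, (6-5)^2=1, (11-8)^2=9, (10-2)^2=64, (8-12)^2=16, (2-6)^2=16, (5-7)^2=4, (1-1)^2=0, (12-4)^2=64, (3-3)^2=0, (4-9)^2=25, (9-11)^2=4
sum(d^2) = 212.
Step 3: rho = 1 - 6*212 / (12*(12^2 - 1)) = 1 - 1272/1716 = 0.258741.
Step 4: Under H0, t = rho * sqrt((n-2)/(1-rho^2)) = 0.8471 ~ t(10).
Step 5: Two-sided p-value from the t-distribution with 10 df = 0.416775.
Step 6: alpha = 0.05. fail to reject H0.

rho = 0.2587, p = 0.416775, fail to reject H0 at alpha = 0.05.


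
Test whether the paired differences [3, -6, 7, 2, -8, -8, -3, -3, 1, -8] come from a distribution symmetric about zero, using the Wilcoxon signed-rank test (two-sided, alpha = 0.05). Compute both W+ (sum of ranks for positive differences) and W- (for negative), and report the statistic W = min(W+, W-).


Step 1: Drop any zero differences (none here) and take |d_i|.
|d| = [3, 6, 7, 2, 8, 8, 3, 3, 1, 8]
Step 2: Midrank |d_i| (ties get averaged ranks).
ranks: |3|->4, |6|->6, |7|->7, |2|->2, |8|->9, |8|->9, |3|->4, |3|->4, |1|->1, |8|->9
Step 3: Attach original signs; sum ranks with positive sign and with negative sign.
W+ = 4 + 7 + 2 + 1 = 14
W- = 6 + 9 + 9 + 4 + 4 + 9 = 41
(Check: W+ + W- = 55 should equal n(n+1)/2 = 55.)
Step 4: Test statistic W = min(W+, W-) = 14.
Step 5: Ties in |d|, so use the tie-corrected normal approximation.
        E[W] = n(n+1)/4 = 10*11/4 = 27.5.
        Tie groups: |d|=3 (t=3), |d|=8 (t=3); sum(t^3 - t) = 48.
        Var[W] = n(n+1)(2n+1)/24 - sum(t^3-t)/48 = 2310/24 - 48/48 = 95.25.
        z = (W - E[W]) / sqrt(Var[W]) = (14 - 27.5) / 9.7596 = -1.3833.
        Two-sided p = 2*Phi(z) = 0.166588.
Step 6: alpha = 0.05. fail to reject H0.

W+ = 14, W- = 41, W = min = 14, p = 0.166588, fail to reject H0.


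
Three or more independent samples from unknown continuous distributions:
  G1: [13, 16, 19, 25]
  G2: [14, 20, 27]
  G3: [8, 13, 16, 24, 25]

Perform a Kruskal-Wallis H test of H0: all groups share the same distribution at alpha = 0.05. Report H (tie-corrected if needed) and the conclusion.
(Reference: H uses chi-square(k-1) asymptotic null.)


Step 1: Combine all N = 12 observations and assign midranks.
sorted (value, group, rank): (8,G3,1), (13,G1,2.5), (13,G3,2.5), (14,G2,4), (16,G1,5.5), (16,G3,5.5), (19,G1,7), (20,G2,8), (24,G3,9), (25,G1,10.5), (25,G3,10.5), (27,G2,12)
Step 2: Sum ranks within each group.
R_1 = 25.5 (n_1 = 4)
R_2 = 24 (n_2 = 3)
R_3 = 28.5 (n_3 = 5)
Step 3: H = 12/(N(N+1)) * sum(R_i^2/n_i) - 3(N+1)
     = 12/(12*13) * (25.5^2/4 + 24^2/3 + 28.5^2/5) - 3*13
     = 0.076923 * 517.013 - 39
     = 0.770192.
Step 4: Ties present; correction factor C = 1 - 18/(12^3 - 12) = 0.989510. Corrected H = 0.770192 / 0.989510 = 0.778357.
Step 5: Under H0, H ~ chi^2(2); p-value = 0.677613.
Step 6: alpha = 0.05. fail to reject H0.

H = 0.7784, df = 2, p = 0.677613, fail to reject H0.


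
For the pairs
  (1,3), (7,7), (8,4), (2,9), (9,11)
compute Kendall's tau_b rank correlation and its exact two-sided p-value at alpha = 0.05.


Step 1: Enumerate the 10 unordered pairs (i,j) with i<j and classify each by sign(x_j-x_i) * sign(y_j-y_i).
  (1,2):dx=+6,dy=+4->C; (1,3):dx=+7,dy=+1->C; (1,4):dx=+1,dy=+6->C; (1,5):dx=+8,dy=+8->C
  (2,3):dx=+1,dy=-3->D; (2,4):dx=-5,dy=+2->D; (2,5):dx=+2,dy=+4->C; (3,4):dx=-6,dy=+5->D
  (3,5):dx=+1,dy=+7->C; (4,5):dx=+7,dy=+2->C
Step 2: C = 7, D = 3, total pairs = 10.
Step 3: tau = (C - D)/(n(n-1)/2) = (7 - 3)/10 = 0.400000.
Step 4: Exact two-sided p-value (enumerate n! = 120 permutations of y under H0): p = 0.483333.
Step 5: alpha = 0.05. fail to reject H0.

tau_b = 0.4000 (C=7, D=3), p = 0.483333, fail to reject H0.


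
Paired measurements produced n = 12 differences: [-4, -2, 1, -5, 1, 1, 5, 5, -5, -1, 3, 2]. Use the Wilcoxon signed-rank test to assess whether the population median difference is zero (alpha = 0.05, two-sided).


Step 1: Drop any zero differences (none here) and take |d_i|.
|d| = [4, 2, 1, 5, 1, 1, 5, 5, 5, 1, 3, 2]
Step 2: Midrank |d_i| (ties get averaged ranks).
ranks: |4|->8, |2|->5.5, |1|->2.5, |5|->10.5, |1|->2.5, |1|->2.5, |5|->10.5, |5|->10.5, |5|->10.5, |1|->2.5, |3|->7, |2|->5.5
Step 3: Attach original signs; sum ranks with positive sign and with negative sign.
W+ = 2.5 + 2.5 + 2.5 + 10.5 + 10.5 + 7 + 5.5 = 41
W- = 8 + 5.5 + 10.5 + 10.5 + 2.5 = 37
(Check: W+ + W- = 78 should equal n(n+1)/2 = 78.)
Step 4: Test statistic W = min(W+, W-) = 37.
Step 5: Ties in |d|, so use the tie-corrected normal approximation.
        E[W] = n(n+1)/4 = 12*13/4 = 39.
        Tie groups: |d|=1 (t=4), |d|=2 (t=2), |d|=5 (t=4); sum(t^3 - t) = 126.
        Var[W] = n(n+1)(2n+1)/24 - sum(t^3-t)/48 = 3900/24 - 126/48 = 159.875.
        z = (W - E[W]) / sqrt(Var[W]) = (37 - 39) / 12.6442 = -0.1582.
        Two-sided p = 2*Phi(z) = 0.874318.
Step 6: alpha = 0.05. fail to reject H0.

W+ = 41, W- = 37, W = min = 37, p = 0.874318, fail to reject H0.


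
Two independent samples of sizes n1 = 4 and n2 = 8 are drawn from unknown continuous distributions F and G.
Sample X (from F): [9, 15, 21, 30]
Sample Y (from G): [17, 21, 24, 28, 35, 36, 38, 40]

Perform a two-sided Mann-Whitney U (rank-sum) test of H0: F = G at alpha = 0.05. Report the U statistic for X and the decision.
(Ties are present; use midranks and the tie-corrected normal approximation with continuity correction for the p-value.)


Step 1: Combine and sort all 12 observations; assign midranks.
sorted (value, group): (9,X), (15,X), (17,Y), (21,X), (21,Y), (24,Y), (28,Y), (30,X), (35,Y), (36,Y), (38,Y), (40,Y)
ranks: 9->1, 15->2, 17->3, 21->4.5, 21->4.5, 24->6, 28->7, 30->8, 35->9, 36->10, 38->11, 40->12
Step 2: Rank sum for X: R1 = 1 + 2 + 4.5 + 8 = 15.5.
Step 3: U_X = R1 - n1(n1+1)/2 = 15.5 - 4*5/2 = 15.5 - 10 = 5.5.
       U_Y = n1*n2 - U_X = 32 - 5.5 = 26.5.
Step 4: Ties are present, so use the tie-corrected normal approximation (with continuity correction) for the p-value.
Step 5: p-value = 0.088869; compare to alpha = 0.05. fail to reject H0.

U_X = 5.5, p = 0.088869, fail to reject H0 at alpha = 0.05.


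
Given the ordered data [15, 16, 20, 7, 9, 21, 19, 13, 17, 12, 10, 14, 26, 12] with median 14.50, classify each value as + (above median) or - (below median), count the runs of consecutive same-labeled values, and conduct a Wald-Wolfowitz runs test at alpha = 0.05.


Step 1: Compute median = 14.50; label A = above, B = below.
Labels in order: AAABBAABABBBAB  (n_A = 7, n_B = 7)
Step 2: Count runs R = 8.
Step 3: Under H0 (random ordering), E[R] = 2*n_A*n_B/(n_A+n_B) + 1 = 2*7*7/14 + 1 = 8.0000.
        Var[R] = 2*n_A*n_B*(2*n_A*n_B - n_A - n_B) / ((n_A+n_B)^2 * (n_A+n_B-1)) = 8232/2548 = 3.2308.
        SD[R] = 1.7974.
Step 4: R = E[R], so z = 0 with no continuity correction.
Step 5: Two-sided p-value via normal approximation = 2*(1 - Phi(|z|)) = 1.000000.
Step 6: alpha = 0.05. fail to reject H0.

R = 8, z = 0.0000, p = 1.000000, fail to reject H0.


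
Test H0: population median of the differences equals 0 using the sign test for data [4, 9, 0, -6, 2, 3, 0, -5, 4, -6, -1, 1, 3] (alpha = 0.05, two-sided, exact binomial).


Step 1: Discard zero differences. Original n = 13; n_eff = number of nonzero differences = 11.
Nonzero differences (with sign): +4, +9, -6, +2, +3, -5, +4, -6, -1, +1, +3
Step 2: Count signs: positive = 7, negative = 4.
Step 3: Under H0: P(positive) = 0.5, so the number of positives S ~ Bin(11, 0.5).
Step 4: Two-sided exact p-value = sum of Bin(11,0.5) probabilities at or below the observed probability = 0.548828.
Step 5: alpha = 0.05. fail to reject H0.

n_eff = 11, pos = 7, neg = 4, p = 0.548828, fail to reject H0.


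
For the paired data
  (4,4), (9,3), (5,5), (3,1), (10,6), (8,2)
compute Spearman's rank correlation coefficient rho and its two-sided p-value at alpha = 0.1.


Step 1: Rank x and y separately (midranks; no ties here).
rank(x): 4->2, 9->5, 5->3, 3->1, 10->6, 8->4
rank(y): 4->4, 3->3, 5->5, 1->1, 6->6, 2->2
Step 2: d_i = R_x(i) - R_y(i); compute d_i^2.
  (2-4)^2=4, (5-3)^2=4, (3-5)^2=4, (1-1)^2=0, (6-6)^2=0, (4-2)^2=4
sum(d^2) = 16.
Step 3: rho = 1 - 6*16 / (6*(6^2 - 1)) = 1 - 96/210 = 0.542857.
Step 4: Under H0, t = rho * sqrt((n-2)/(1-rho^2)) = 1.2928 ~ t(4).
Step 5: Two-sided p-value from the t-distribution with 4 df = 0.265703.
Step 6: alpha = 0.1. fail to reject H0.

rho = 0.5429, p = 0.265703, fail to reject H0 at alpha = 0.1.


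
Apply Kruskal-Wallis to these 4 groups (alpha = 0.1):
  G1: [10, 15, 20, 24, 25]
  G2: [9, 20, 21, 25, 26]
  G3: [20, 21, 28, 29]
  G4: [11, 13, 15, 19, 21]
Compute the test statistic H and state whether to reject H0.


Step 1: Combine all N = 19 observations and assign midranks.
sorted (value, group, rank): (9,G2,1), (10,G1,2), (11,G4,3), (13,G4,4), (15,G1,5.5), (15,G4,5.5), (19,G4,7), (20,G1,9), (20,G2,9), (20,G3,9), (21,G2,12), (21,G3,12), (21,G4,12), (24,G1,14), (25,G1,15.5), (25,G2,15.5), (26,G2,17), (28,G3,18), (29,G3,19)
Step 2: Sum ranks within each group.
R_1 = 46 (n_1 = 5)
R_2 = 54.5 (n_2 = 5)
R_3 = 58 (n_3 = 4)
R_4 = 31.5 (n_4 = 5)
Step 3: H = 12/(N(N+1)) * sum(R_i^2/n_i) - 3(N+1)
     = 12/(19*20) * (46^2/5 + 54.5^2/5 + 58^2/4 + 31.5^2/5) - 3*20
     = 0.031579 * 2056.7 - 60
     = 4.948421.
Step 4: Ties present; correction factor C = 1 - 60/(19^3 - 19) = 0.991228. Corrected H = 4.948421 / 0.991228 = 4.992212.
Step 5: Under H0, H ~ chi^2(3); p-value = 0.172368.
Step 6: alpha = 0.1. fail to reject H0.

H = 4.9922, df = 3, p = 0.172368, fail to reject H0.


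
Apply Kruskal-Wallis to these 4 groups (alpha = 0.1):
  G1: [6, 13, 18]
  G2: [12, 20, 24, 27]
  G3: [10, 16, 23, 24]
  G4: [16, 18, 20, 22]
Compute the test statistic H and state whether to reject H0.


Step 1: Combine all N = 15 observations and assign midranks.
sorted (value, group, rank): (6,G1,1), (10,G3,2), (12,G2,3), (13,G1,4), (16,G3,5.5), (16,G4,5.5), (18,G1,7.5), (18,G4,7.5), (20,G2,9.5), (20,G4,9.5), (22,G4,11), (23,G3,12), (24,G2,13.5), (24,G3,13.5), (27,G2,15)
Step 2: Sum ranks within each group.
R_1 = 12.5 (n_1 = 3)
R_2 = 41 (n_2 = 4)
R_3 = 33 (n_3 = 4)
R_4 = 33.5 (n_4 = 4)
Step 3: H = 12/(N(N+1)) * sum(R_i^2/n_i) - 3(N+1)
     = 12/(15*16) * (12.5^2/3 + 41^2/4 + 33^2/4 + 33.5^2/4) - 3*16
     = 0.050000 * 1025.15 - 48
     = 3.257292.
Step 4: Ties present; correction factor C = 1 - 24/(15^3 - 15) = 0.992857. Corrected H = 3.257292 / 0.992857 = 3.280725.
Step 5: Under H0, H ~ chi^2(3); p-value = 0.350334.
Step 6: alpha = 0.1. fail to reject H0.

H = 3.2807, df = 3, p = 0.350334, fail to reject H0.


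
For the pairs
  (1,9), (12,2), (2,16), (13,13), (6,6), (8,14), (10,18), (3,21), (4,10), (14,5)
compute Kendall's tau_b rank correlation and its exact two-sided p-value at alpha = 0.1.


Step 1: Enumerate the 45 unordered pairs (i,j) with i<j and classify each by sign(x_j-x_i) * sign(y_j-y_i).
  (1,2):dx=+11,dy=-7->D; (1,3):dx=+1,dy=+7->C; (1,4):dx=+12,dy=+4->C; (1,5):dx=+5,dy=-3->D
  (1,6):dx=+7,dy=+5->C; (1,7):dx=+9,dy=+9->C; (1,8):dx=+2,dy=+12->C; (1,9):dx=+3,dy=+1->C
  (1,10):dx=+13,dy=-4->D; (2,3):dx=-10,dy=+14->D; (2,4):dx=+1,dy=+11->C; (2,5):dx=-6,dy=+4->D
  (2,6):dx=-4,dy=+12->D; (2,7):dx=-2,dy=+16->D; (2,8):dx=-9,dy=+19->D; (2,9):dx=-8,dy=+8->D
  (2,10):dx=+2,dy=+3->C; (3,4):dx=+11,dy=-3->D; (3,5):dx=+4,dy=-10->D; (3,6):dx=+6,dy=-2->D
  (3,7):dx=+8,dy=+2->C; (3,8):dx=+1,dy=+5->C; (3,9):dx=+2,dy=-6->D; (3,10):dx=+12,dy=-11->D
  (4,5):dx=-7,dy=-7->C; (4,6):dx=-5,dy=+1->D; (4,7):dx=-3,dy=+5->D; (4,8):dx=-10,dy=+8->D
  (4,9):dx=-9,dy=-3->C; (4,10):dx=+1,dy=-8->D; (5,6):dx=+2,dy=+8->C; (5,7):dx=+4,dy=+12->C
  (5,8):dx=-3,dy=+15->D; (5,9):dx=-2,dy=+4->D; (5,10):dx=+8,dy=-1->D; (6,7):dx=+2,dy=+4->C
  (6,8):dx=-5,dy=+7->D; (6,9):dx=-4,dy=-4->C; (6,10):dx=+6,dy=-9->D; (7,8):dx=-7,dy=+3->D
  (7,9):dx=-6,dy=-8->C; (7,10):dx=+4,dy=-13->D; (8,9):dx=+1,dy=-11->D; (8,10):dx=+11,dy=-16->D
  (9,10):dx=+10,dy=-5->D
Step 2: C = 17, D = 28, total pairs = 45.
Step 3: tau = (C - D)/(n(n-1)/2) = (17 - 28)/45 = -0.244444.
Step 4: Exact two-sided p-value (enumerate n! = 3628800 permutations of y under H0): p = 0.380720.
Step 5: alpha = 0.1. fail to reject H0.

tau_b = -0.2444 (C=17, D=28), p = 0.380720, fail to reject H0.


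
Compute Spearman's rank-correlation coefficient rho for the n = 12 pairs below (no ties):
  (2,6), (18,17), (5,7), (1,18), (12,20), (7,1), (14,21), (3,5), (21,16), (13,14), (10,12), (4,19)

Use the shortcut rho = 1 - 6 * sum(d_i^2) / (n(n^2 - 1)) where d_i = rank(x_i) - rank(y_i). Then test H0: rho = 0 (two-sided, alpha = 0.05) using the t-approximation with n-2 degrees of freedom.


Step 1: Rank x and y separately (midranks; no ties here).
rank(x): 2->2, 18->11, 5->5, 1->1, 12->8, 7->6, 14->10, 3->3, 21->12, 13->9, 10->7, 4->4
rank(y): 6->3, 17->8, 7->4, 18->9, 20->11, 1->1, 21->12, 5->2, 16->7, 14->6, 12->5, 19->10
Step 2: d_i = R_x(i) - R_y(i); compute d_i^2.
  (2-3)^2=1, (11-8)^2=9, (5-4)^2=1, (1-9)^2=64, (8-11)^2=9, (6-1)^2=25, (10-12)^2=4, (3-2)^2=1, (12-7)^2=25, (9-6)^2=9, (7-5)^2=4, (4-10)^2=36
sum(d^2) = 188.
Step 3: rho = 1 - 6*188 / (12*(12^2 - 1)) = 1 - 1128/1716 = 0.342657.
Step 4: Under H0, t = rho * sqrt((n-2)/(1-rho^2)) = 1.1534 ~ t(10).
Step 5: Two-sided p-value from the t-distribution with 10 df = 0.275567.
Step 6: alpha = 0.05. fail to reject H0.

rho = 0.3427, p = 0.275567, fail to reject H0 at alpha = 0.05.


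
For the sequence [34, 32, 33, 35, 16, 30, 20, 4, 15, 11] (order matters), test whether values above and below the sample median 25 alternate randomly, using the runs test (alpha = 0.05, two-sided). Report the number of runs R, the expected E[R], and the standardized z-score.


Step 1: Compute median = 25; label A = above, B = below.
Labels in order: AAAABABBBB  (n_A = 5, n_B = 5)
Step 2: Count runs R = 4.
Step 3: Under H0 (random ordering), E[R] = 2*n_A*n_B/(n_A+n_B) + 1 = 2*5*5/10 + 1 = 6.0000.
        Var[R] = 2*n_A*n_B*(2*n_A*n_B - n_A - n_B) / ((n_A+n_B)^2 * (n_A+n_B-1)) = 2000/900 = 2.2222.
        SD[R] = 1.4907.
Step 4: Continuity-corrected z = (R + 0.5 - E[R]) / SD[R] = (4 + 0.5 - 6.0000) / 1.4907 = -1.0062.
Step 5: Two-sided p-value via normal approximation = 2*(1 - Phi(|z|)) = 0.314305.
Step 6: alpha = 0.05. fail to reject H0.

R = 4, z = -1.0062, p = 0.314305, fail to reject H0.


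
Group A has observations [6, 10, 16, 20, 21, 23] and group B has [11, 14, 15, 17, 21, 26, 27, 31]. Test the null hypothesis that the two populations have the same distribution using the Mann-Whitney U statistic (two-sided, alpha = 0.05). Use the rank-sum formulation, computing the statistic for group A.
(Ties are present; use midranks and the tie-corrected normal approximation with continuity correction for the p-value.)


Step 1: Combine and sort all 14 observations; assign midranks.
sorted (value, group): (6,X), (10,X), (11,Y), (14,Y), (15,Y), (16,X), (17,Y), (20,X), (21,X), (21,Y), (23,X), (26,Y), (27,Y), (31,Y)
ranks: 6->1, 10->2, 11->3, 14->4, 15->5, 16->6, 17->7, 20->8, 21->9.5, 21->9.5, 23->11, 26->12, 27->13, 31->14
Step 2: Rank sum for X: R1 = 1 + 2 + 6 + 8 + 9.5 + 11 = 37.5.
Step 3: U_X = R1 - n1(n1+1)/2 = 37.5 - 6*7/2 = 37.5 - 21 = 16.5.
       U_Y = n1*n2 - U_X = 48 - 16.5 = 31.5.
Step 4: Ties are present, so use the tie-corrected normal approximation (with continuity correction) for the p-value.
Step 5: p-value = 0.365629; compare to alpha = 0.05. fail to reject H0.

U_X = 16.5, p = 0.365629, fail to reject H0 at alpha = 0.05.


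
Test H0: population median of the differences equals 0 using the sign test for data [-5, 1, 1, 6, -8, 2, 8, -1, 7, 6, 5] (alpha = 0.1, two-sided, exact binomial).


Step 1: Discard zero differences. Original n = 11; n_eff = number of nonzero differences = 11.
Nonzero differences (with sign): -5, +1, +1, +6, -8, +2, +8, -1, +7, +6, +5
Step 2: Count signs: positive = 8, negative = 3.
Step 3: Under H0: P(positive) = 0.5, so the number of positives S ~ Bin(11, 0.5).
Step 4: Two-sided exact p-value = sum of Bin(11,0.5) probabilities at or below the observed probability = 0.226562.
Step 5: alpha = 0.1. fail to reject H0.

n_eff = 11, pos = 8, neg = 3, p = 0.226562, fail to reject H0.


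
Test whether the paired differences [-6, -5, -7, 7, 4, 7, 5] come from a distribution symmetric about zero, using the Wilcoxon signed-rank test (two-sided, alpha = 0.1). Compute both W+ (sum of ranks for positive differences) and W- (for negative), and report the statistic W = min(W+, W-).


Step 1: Drop any zero differences (none here) and take |d_i|.
|d| = [6, 5, 7, 7, 4, 7, 5]
Step 2: Midrank |d_i| (ties get averaged ranks).
ranks: |6|->4, |5|->2.5, |7|->6, |7|->6, |4|->1, |7|->6, |5|->2.5
Step 3: Attach original signs; sum ranks with positive sign and with negative sign.
W+ = 6 + 1 + 6 + 2.5 = 15.5
W- = 4 + 2.5 + 6 = 12.5
(Check: W+ + W- = 28 should equal n(n+1)/2 = 28.)
Step 4: Test statistic W = min(W+, W-) = 12.5.
Step 5: Ties in |d|, so use the tie-corrected normal approximation.
        E[W] = n(n+1)/4 = 7*8/4 = 14.
        Tie groups: |d|=5 (t=2), |d|=7 (t=3); sum(t^3 - t) = 30.
        Var[W] = n(n+1)(2n+1)/24 - sum(t^3-t)/48 = 840/24 - 30/48 = 34.375.
        z = (W - E[W]) / sqrt(Var[W]) = (12.5 - 14) / 5.8630 = -0.2558.
        Two-sided p = 2*Phi(z) = 0.798074.
Step 6: alpha = 0.1. fail to reject H0.

W+ = 15.5, W- = 12.5, W = min = 12.5, p = 0.798074, fail to reject H0.


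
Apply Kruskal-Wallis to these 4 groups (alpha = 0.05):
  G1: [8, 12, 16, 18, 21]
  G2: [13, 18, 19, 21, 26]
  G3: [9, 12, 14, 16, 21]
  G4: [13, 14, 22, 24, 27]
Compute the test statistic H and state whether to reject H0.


Step 1: Combine all N = 20 observations and assign midranks.
sorted (value, group, rank): (8,G1,1), (9,G3,2), (12,G1,3.5), (12,G3,3.5), (13,G2,5.5), (13,G4,5.5), (14,G3,7.5), (14,G4,7.5), (16,G1,9.5), (16,G3,9.5), (18,G1,11.5), (18,G2,11.5), (19,G2,13), (21,G1,15), (21,G2,15), (21,G3,15), (22,G4,17), (24,G4,18), (26,G2,19), (27,G4,20)
Step 2: Sum ranks within each group.
R_1 = 40.5 (n_1 = 5)
R_2 = 64 (n_2 = 5)
R_3 = 37.5 (n_3 = 5)
R_4 = 68 (n_4 = 5)
Step 3: H = 12/(N(N+1)) * sum(R_i^2/n_i) - 3(N+1)
     = 12/(20*21) * (40.5^2/5 + 64^2/5 + 37.5^2/5 + 68^2/5) - 3*21
     = 0.028571 * 2353.3 - 63
     = 4.237143.
Step 4: Ties present; correction factor C = 1 - 54/(20^3 - 20) = 0.993233. Corrected H = 4.237143 / 0.993233 = 4.266011.
Step 5: Under H0, H ~ chi^2(3); p-value = 0.234136.
Step 6: alpha = 0.05. fail to reject H0.

H = 4.2660, df = 3, p = 0.234136, fail to reject H0.


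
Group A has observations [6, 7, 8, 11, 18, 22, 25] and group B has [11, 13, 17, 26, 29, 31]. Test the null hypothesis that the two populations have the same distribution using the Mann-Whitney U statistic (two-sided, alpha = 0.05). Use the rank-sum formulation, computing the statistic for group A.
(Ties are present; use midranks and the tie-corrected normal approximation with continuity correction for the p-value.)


Step 1: Combine and sort all 13 observations; assign midranks.
sorted (value, group): (6,X), (7,X), (8,X), (11,X), (11,Y), (13,Y), (17,Y), (18,X), (22,X), (25,X), (26,Y), (29,Y), (31,Y)
ranks: 6->1, 7->2, 8->3, 11->4.5, 11->4.5, 13->6, 17->7, 18->8, 22->9, 25->10, 26->11, 29->12, 31->13
Step 2: Rank sum for X: R1 = 1 + 2 + 3 + 4.5 + 8 + 9 + 10 = 37.5.
Step 3: U_X = R1 - n1(n1+1)/2 = 37.5 - 7*8/2 = 37.5 - 28 = 9.5.
       U_Y = n1*n2 - U_X = 42 - 9.5 = 32.5.
Step 4: Ties are present, so use the tie-corrected normal approximation (with continuity correction) for the p-value.
Step 5: p-value = 0.115582; compare to alpha = 0.05. fail to reject H0.

U_X = 9.5, p = 0.115582, fail to reject H0 at alpha = 0.05.


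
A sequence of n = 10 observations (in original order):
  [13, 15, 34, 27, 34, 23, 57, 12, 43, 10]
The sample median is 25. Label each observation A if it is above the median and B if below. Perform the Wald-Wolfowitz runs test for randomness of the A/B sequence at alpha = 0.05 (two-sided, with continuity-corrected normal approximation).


Step 1: Compute median = 25; label A = above, B = below.
Labels in order: BBAAABABAB  (n_A = 5, n_B = 5)
Step 2: Count runs R = 7.
Step 3: Under H0 (random ordering), E[R] = 2*n_A*n_B/(n_A+n_B) + 1 = 2*5*5/10 + 1 = 6.0000.
        Var[R] = 2*n_A*n_B*(2*n_A*n_B - n_A - n_B) / ((n_A+n_B)^2 * (n_A+n_B-1)) = 2000/900 = 2.2222.
        SD[R] = 1.4907.
Step 4: Continuity-corrected z = (R - 0.5 - E[R]) / SD[R] = (7 - 0.5 - 6.0000) / 1.4907 = 0.3354.
Step 5: Two-sided p-value via normal approximation = 2*(1 - Phi(|z|)) = 0.737316.
Step 6: alpha = 0.05. fail to reject H0.

R = 7, z = 0.3354, p = 0.737316, fail to reject H0.


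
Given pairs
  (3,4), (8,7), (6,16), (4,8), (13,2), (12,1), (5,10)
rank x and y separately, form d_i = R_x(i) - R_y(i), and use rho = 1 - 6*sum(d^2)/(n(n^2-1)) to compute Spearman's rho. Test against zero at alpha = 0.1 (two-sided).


Step 1: Rank x and y separately (midranks; no ties here).
rank(x): 3->1, 8->5, 6->4, 4->2, 13->7, 12->6, 5->3
rank(y): 4->3, 7->4, 16->7, 8->5, 2->2, 1->1, 10->6
Step 2: d_i = R_x(i) - R_y(i); compute d_i^2.
  (1-3)^2=4, (5-4)^2=1, (4-7)^2=9, (2-5)^2=9, (7-2)^2=25, (6-1)^2=25, (3-6)^2=9
sum(d^2) = 82.
Step 3: rho = 1 - 6*82 / (7*(7^2 - 1)) = 1 - 492/336 = -0.464286.
Step 4: Under H0, t = rho * sqrt((n-2)/(1-rho^2)) = -1.1722 ~ t(5).
Step 5: Two-sided p-value from the t-distribution with 5 df = 0.293934.
Step 6: alpha = 0.1. fail to reject H0.

rho = -0.4643, p = 0.293934, fail to reject H0 at alpha = 0.1.


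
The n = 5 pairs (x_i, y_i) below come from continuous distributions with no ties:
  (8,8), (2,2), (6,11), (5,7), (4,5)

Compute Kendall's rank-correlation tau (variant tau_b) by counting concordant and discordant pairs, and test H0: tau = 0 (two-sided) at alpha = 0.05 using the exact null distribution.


Step 1: Enumerate the 10 unordered pairs (i,j) with i<j and classify each by sign(x_j-x_i) * sign(y_j-y_i).
  (1,2):dx=-6,dy=-6->C; (1,3):dx=-2,dy=+3->D; (1,4):dx=-3,dy=-1->C; (1,5):dx=-4,dy=-3->C
  (2,3):dx=+4,dy=+9->C; (2,4):dx=+3,dy=+5->C; (2,5):dx=+2,dy=+3->C; (3,4):dx=-1,dy=-4->C
  (3,5):dx=-2,dy=-6->C; (4,5):dx=-1,dy=-2->C
Step 2: C = 9, D = 1, total pairs = 10.
Step 3: tau = (C - D)/(n(n-1)/2) = (9 - 1)/10 = 0.800000.
Step 4: Exact two-sided p-value (enumerate n! = 120 permutations of y under H0): p = 0.083333.
Step 5: alpha = 0.05. fail to reject H0.

tau_b = 0.8000 (C=9, D=1), p = 0.083333, fail to reject H0.


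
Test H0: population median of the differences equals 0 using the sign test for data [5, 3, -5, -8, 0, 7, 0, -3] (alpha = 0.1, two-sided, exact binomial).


Step 1: Discard zero differences. Original n = 8; n_eff = number of nonzero differences = 6.
Nonzero differences (with sign): +5, +3, -5, -8, +7, -3
Step 2: Count signs: positive = 3, negative = 3.
Step 3: Under H0: P(positive) = 0.5, so the number of positives S ~ Bin(6, 0.5).
Step 4: Two-sided exact p-value = sum of Bin(6,0.5) probabilities at or below the observed probability = 1.000000.
Step 5: alpha = 0.1. fail to reject H0.

n_eff = 6, pos = 3, neg = 3, p = 1.000000, fail to reject H0.


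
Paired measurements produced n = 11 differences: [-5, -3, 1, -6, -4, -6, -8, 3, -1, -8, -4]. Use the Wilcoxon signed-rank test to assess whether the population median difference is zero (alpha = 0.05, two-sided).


Step 1: Drop any zero differences (none here) and take |d_i|.
|d| = [5, 3, 1, 6, 4, 6, 8, 3, 1, 8, 4]
Step 2: Midrank |d_i| (ties get averaged ranks).
ranks: |5|->7, |3|->3.5, |1|->1.5, |6|->8.5, |4|->5.5, |6|->8.5, |8|->10.5, |3|->3.5, |1|->1.5, |8|->10.5, |4|->5.5
Step 3: Attach original signs; sum ranks with positive sign and with negative sign.
W+ = 1.5 + 3.5 = 5
W- = 7 + 3.5 + 8.5 + 5.5 + 8.5 + 10.5 + 1.5 + 10.5 + 5.5 = 61
(Check: W+ + W- = 66 should equal n(n+1)/2 = 66.)
Step 4: Test statistic W = min(W+, W-) = 5.
Step 5: Ties in |d|, so use the tie-corrected normal approximation.
        E[W] = n(n+1)/4 = 11*12/4 = 33.
        Tie groups: |d|=1 (t=2), |d|=3 (t=2), |d|=4 (t=2), |d|=6 (t=2), |d|=8 (t=2); sum(t^3 - t) = 30.
        Var[W] = n(n+1)(2n+1)/24 - sum(t^3-t)/48 = 3036/24 - 30/48 = 125.875.
        z = (W - E[W]) / sqrt(Var[W]) = (5 - 33) / 11.2194 = -2.4957.
        Two-sided p = 2*Phi(z) = 0.012572.
Step 6: alpha = 0.05. reject H0.

W+ = 5, W- = 61, W = min = 5, p = 0.012572, reject H0.


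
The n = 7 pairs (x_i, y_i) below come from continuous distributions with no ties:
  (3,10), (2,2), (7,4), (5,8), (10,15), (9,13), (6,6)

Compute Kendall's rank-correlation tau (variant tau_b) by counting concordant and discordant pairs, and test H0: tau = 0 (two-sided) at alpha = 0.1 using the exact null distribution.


Step 1: Enumerate the 21 unordered pairs (i,j) with i<j and classify each by sign(x_j-x_i) * sign(y_j-y_i).
  (1,2):dx=-1,dy=-8->C; (1,3):dx=+4,dy=-6->D; (1,4):dx=+2,dy=-2->D; (1,5):dx=+7,dy=+5->C
  (1,6):dx=+6,dy=+3->C; (1,7):dx=+3,dy=-4->D; (2,3):dx=+5,dy=+2->C; (2,4):dx=+3,dy=+6->C
  (2,5):dx=+8,dy=+13->C; (2,6):dx=+7,dy=+11->C; (2,7):dx=+4,dy=+4->C; (3,4):dx=-2,dy=+4->D
  (3,5):dx=+3,dy=+11->C; (3,6):dx=+2,dy=+9->C; (3,7):dx=-1,dy=+2->D; (4,5):dx=+5,dy=+7->C
  (4,6):dx=+4,dy=+5->C; (4,7):dx=+1,dy=-2->D; (5,6):dx=-1,dy=-2->C; (5,7):dx=-4,dy=-9->C
  (6,7):dx=-3,dy=-7->C
Step 2: C = 15, D = 6, total pairs = 21.
Step 3: tau = (C - D)/(n(n-1)/2) = (15 - 6)/21 = 0.428571.
Step 4: Exact two-sided p-value (enumerate n! = 5040 permutations of y under H0): p = 0.238889.
Step 5: alpha = 0.1. fail to reject H0.

tau_b = 0.4286 (C=15, D=6), p = 0.238889, fail to reject H0.


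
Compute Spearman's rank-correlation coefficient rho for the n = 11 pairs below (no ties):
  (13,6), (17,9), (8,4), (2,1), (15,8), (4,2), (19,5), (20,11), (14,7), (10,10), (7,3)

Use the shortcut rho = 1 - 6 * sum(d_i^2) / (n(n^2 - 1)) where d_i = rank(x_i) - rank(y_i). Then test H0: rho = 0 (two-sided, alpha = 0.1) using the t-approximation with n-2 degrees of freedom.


Step 1: Rank x and y separately (midranks; no ties here).
rank(x): 13->6, 17->9, 8->4, 2->1, 15->8, 4->2, 19->10, 20->11, 14->7, 10->5, 7->3
rank(y): 6->6, 9->9, 4->4, 1->1, 8->8, 2->2, 5->5, 11->11, 7->7, 10->10, 3->3
Step 2: d_i = R_x(i) - R_y(i); compute d_i^2.
  (6-6)^2=0, (9-9)^2=0, (4-4)^2=0, (1-1)^2=0, (8-8)^2=0, (2-2)^2=0, (10-5)^2=25, (11-11)^2=0, (7-7)^2=0, (5-10)^2=25, (3-3)^2=0
sum(d^2) = 50.
Step 3: rho = 1 - 6*50 / (11*(11^2 - 1)) = 1 - 300/1320 = 0.772727.
Step 4: Under H0, t = rho * sqrt((n-2)/(1-rho^2)) = 3.6522 ~ t(9).
Step 5: Two-sided p-value from the t-distribution with 9 df = 0.005299.
Step 6: alpha = 0.1. reject H0.

rho = 0.7727, p = 0.005299, reject H0 at alpha = 0.1.


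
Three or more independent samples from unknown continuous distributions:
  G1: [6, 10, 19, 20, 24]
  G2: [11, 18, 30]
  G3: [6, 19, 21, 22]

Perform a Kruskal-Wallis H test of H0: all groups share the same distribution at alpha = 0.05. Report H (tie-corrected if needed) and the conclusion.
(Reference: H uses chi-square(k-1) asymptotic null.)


Step 1: Combine all N = 12 observations and assign midranks.
sorted (value, group, rank): (6,G1,1.5), (6,G3,1.5), (10,G1,3), (11,G2,4), (18,G2,5), (19,G1,6.5), (19,G3,6.5), (20,G1,8), (21,G3,9), (22,G3,10), (24,G1,11), (30,G2,12)
Step 2: Sum ranks within each group.
R_1 = 30 (n_1 = 5)
R_2 = 21 (n_2 = 3)
R_3 = 27 (n_3 = 4)
Step 3: H = 12/(N(N+1)) * sum(R_i^2/n_i) - 3(N+1)
     = 12/(12*13) * (30^2/5 + 21^2/3 + 27^2/4) - 3*13
     = 0.076923 * 509.25 - 39
     = 0.173077.
Step 4: Ties present; correction factor C = 1 - 12/(12^3 - 12) = 0.993007. Corrected H = 0.173077 / 0.993007 = 0.174296.
Step 5: Under H0, H ~ chi^2(2); p-value = 0.916542.
Step 6: alpha = 0.05. fail to reject H0.

H = 0.1743, df = 2, p = 0.916542, fail to reject H0.


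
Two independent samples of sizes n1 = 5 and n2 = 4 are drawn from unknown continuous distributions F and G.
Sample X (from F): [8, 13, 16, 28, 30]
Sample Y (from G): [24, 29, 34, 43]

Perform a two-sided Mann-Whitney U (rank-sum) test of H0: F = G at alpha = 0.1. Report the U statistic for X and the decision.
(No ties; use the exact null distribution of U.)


Step 1: Combine and sort all 9 observations; assign midranks.
sorted (value, group): (8,X), (13,X), (16,X), (24,Y), (28,X), (29,Y), (30,X), (34,Y), (43,Y)
ranks: 8->1, 13->2, 16->3, 24->4, 28->5, 29->6, 30->7, 34->8, 43->9
Step 2: Rank sum for X: R1 = 1 + 2 + 3 + 5 + 7 = 18.
Step 3: U_X = R1 - n1(n1+1)/2 = 18 - 5*6/2 = 18 - 15 = 3.
       U_Y = n1*n2 - U_X = 20 - 3 = 17.
Step 4: No ties, so the exact null distribution of U (based on enumerating the C(9,5) = 126 equally likely rank assignments) gives the two-sided p-value.
Step 5: p-value = 0.111111; compare to alpha = 0.1. fail to reject H0.

U_X = 3, p = 0.111111, fail to reject H0 at alpha = 0.1.
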